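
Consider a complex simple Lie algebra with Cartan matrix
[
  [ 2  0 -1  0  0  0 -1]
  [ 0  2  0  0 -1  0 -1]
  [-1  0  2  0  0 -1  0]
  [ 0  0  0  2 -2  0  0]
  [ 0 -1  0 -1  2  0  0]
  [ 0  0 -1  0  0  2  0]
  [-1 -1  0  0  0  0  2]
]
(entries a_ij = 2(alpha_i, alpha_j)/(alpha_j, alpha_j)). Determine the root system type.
The matrix has rank 7 with 2's on the diagonal. Reading the off-diagonal entries as Dynkin edges (a single edge where a_ij = a_ji = -1; a double or triple edge where a_ij * a_ji = 2 or 3), the diagram is a chain of 7 nodes with a double edge at one end; the terminal node there is the unique long simple root (C_7). One simple-root ordering that puts it in standard form is (alpha_6, alpha_3, alpha_1, alpha_7, alpha_2, alpha_5, alpha_4). So the algebra is type C_7, i.e. sp(14).

C_7 (sp(14))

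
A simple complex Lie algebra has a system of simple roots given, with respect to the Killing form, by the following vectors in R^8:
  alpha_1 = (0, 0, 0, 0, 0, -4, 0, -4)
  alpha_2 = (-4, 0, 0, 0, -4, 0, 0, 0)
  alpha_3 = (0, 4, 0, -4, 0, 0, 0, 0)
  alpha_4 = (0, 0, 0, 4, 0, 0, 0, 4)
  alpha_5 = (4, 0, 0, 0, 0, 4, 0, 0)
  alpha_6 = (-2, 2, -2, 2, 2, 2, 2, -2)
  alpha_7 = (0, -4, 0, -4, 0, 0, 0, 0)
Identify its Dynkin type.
E_7

Compute the Cartan integers a_ij = 2(alpha_i, alpha_j)/(alpha_j, alpha_j); the resulting 7x7 Cartan matrix is
[[2, 0, 0, -1, -1, 0, 0], [0, 2, 0, 0, -1, 0, 0], [0, 0, 2, -1, 0, 0, 0], [-1, 0, -1, 2, 0, 0, -1], [-1, -1, 0, 0, 2, 0, 0], [0, 0, 0, 0, 0, 2, -1], [0, 0, 0, -1, 0, -1, 2]].
All simple roots have the same length, so the diagram is simply laced. The associated Dynkin diagram is a chain of 6 nodes with one extra node attached to the third node from one end (E_7), so the type is E_7.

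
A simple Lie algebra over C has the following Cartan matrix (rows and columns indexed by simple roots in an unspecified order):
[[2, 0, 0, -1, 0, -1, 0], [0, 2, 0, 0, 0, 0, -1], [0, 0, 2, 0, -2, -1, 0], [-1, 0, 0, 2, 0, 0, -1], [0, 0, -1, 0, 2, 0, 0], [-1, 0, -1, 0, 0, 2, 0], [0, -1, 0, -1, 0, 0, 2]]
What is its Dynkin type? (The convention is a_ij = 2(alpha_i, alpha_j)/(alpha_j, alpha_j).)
The matrix has rank 7 with 2's on the diagonal. Reading the off-diagonal entries as Dynkin edges (a single edge where a_ij = a_ji = -1; a double or triple edge where a_ij * a_ji = 2 or 3), the diagram is a chain of 7 nodes with a double edge at one end; the terminal node there is the unique short simple root (B_7). One simple-root ordering that puts it in standard form is (alpha_2, alpha_7, alpha_4, alpha_1, alpha_6, alpha_3, alpha_5). So the algebra is type B_7, i.e. so(15).

B7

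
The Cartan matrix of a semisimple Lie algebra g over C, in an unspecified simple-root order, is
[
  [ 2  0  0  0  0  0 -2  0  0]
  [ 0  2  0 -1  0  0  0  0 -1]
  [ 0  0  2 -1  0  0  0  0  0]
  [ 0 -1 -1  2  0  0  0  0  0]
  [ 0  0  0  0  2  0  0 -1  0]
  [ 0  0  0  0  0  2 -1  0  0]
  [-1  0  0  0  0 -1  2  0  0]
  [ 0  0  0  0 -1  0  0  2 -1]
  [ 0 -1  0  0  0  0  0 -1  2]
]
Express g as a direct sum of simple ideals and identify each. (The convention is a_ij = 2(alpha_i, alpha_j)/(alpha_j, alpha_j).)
The diagram associated to this matrix has two connected components: the simple roots {alpha_2, alpha_3, alpha_4, alpha_5, alpha_8, alpha_9} form a chain of 6 nodes with single edges (A_6), and {alpha_1, alpha_6, alpha_7} form a chain of 3 nodes with a double edge at one end; the terminal node there is the unique long simple root (C_3). A semisimple Lie algebra decomposes uniquely as the direct sum of simple ideals, one per connected component of its Dynkin diagram, so g ≅ A_6 ⊕ C_3 (dimension 48 + 21 = 69).

A_6 ⊕ C_3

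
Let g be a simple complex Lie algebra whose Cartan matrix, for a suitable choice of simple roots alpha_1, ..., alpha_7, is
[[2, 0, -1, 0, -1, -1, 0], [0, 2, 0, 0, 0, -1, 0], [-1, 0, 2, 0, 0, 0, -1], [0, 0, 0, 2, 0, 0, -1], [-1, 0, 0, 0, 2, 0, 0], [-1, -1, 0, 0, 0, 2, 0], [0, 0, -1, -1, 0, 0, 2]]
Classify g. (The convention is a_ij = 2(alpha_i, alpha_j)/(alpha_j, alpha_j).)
The matrix has rank 7 with 2's on the diagonal. Reading the off-diagonal entries as Dynkin edges (a single edge where a_ij = a_ji = -1; a double or triple edge where a_ij * a_ji = 2 or 3), the diagram is a chain of 6 nodes with one extra node attached to the third node from one end (E_7). One simple-root ordering that puts it in standard form is (alpha_2, alpha_5, alpha_6, alpha_1, alpha_3, alpha_7, alpha_4). So the algebra is type E_7.

E7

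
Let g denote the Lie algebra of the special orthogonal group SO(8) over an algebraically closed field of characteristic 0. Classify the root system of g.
This is so(8) with 8 even, which has dimension 8(8-1)/2 = 28 and rank 8/2 = 4. In the classification of classical Lie algebras, the orthogonal algebra so(2n) in an even number of variables has type D_n; here n = 4, so the Dynkin diagram is a chain of 2 nodes with a fork of two nodes at one end (D_4). Hence the type is D_4.

D4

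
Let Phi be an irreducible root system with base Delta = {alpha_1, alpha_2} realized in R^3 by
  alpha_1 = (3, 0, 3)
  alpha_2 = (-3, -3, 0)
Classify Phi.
Compute the Cartan integers a_ij = 2(alpha_i, alpha_j)/(alpha_j, alpha_j); the resulting 2x2 Cartan matrix is
[[2, -1], [-1, 2]].
All simple roots have the same length, so the diagram is simply laced. The associated Dynkin diagram is a chain of 2 nodes with single edges (A_2), so the type is A_2 (the algebra sl(3)).

A2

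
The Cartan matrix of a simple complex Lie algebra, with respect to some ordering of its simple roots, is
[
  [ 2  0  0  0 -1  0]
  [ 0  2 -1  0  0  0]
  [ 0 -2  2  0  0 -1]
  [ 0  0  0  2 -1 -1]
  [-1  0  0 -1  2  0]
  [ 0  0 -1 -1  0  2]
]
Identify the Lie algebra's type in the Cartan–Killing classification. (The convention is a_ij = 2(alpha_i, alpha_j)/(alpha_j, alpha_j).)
B_6 (so(13))

The matrix has rank 6 with 2's on the diagonal. Reading the off-diagonal entries as Dynkin edges (a single edge where a_ij = a_ji = -1; a double or triple edge where a_ij * a_ji = 2 or 3), the diagram is a chain of 6 nodes with a double edge at one end; the terminal node there is the unique short simple root (B_6). One simple-root ordering that puts it in standard form is (alpha_1, alpha_5, alpha_4, alpha_6, alpha_3, alpha_2). So the algebra is type B_6, i.e. so(13).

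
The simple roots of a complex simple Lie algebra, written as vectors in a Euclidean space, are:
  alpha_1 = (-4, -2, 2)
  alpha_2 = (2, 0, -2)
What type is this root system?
Compute the Cartan integers a_ij = 2(alpha_i, alpha_j)/(alpha_j, alpha_j); the resulting 2x2 Cartan matrix is
[[2, -3], [-1, 2]].
The roots have two lengths (squared-length ratio 3:1); the short ones are alpha_{2}. The associated Dynkin diagram is two nodes joined by a triple edge (G_2), so the type is G_2.

G_2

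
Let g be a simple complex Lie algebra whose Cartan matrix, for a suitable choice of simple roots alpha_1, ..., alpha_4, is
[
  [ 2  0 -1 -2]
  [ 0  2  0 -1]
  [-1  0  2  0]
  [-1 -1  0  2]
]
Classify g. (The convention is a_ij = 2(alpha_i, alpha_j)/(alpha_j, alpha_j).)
The matrix has rank 4 with 2's on the diagonal. Reading the off-diagonal entries as Dynkin edges (a single edge where a_ij = a_ji = -1; a double or triple edge where a_ij * a_ji = 2 or 3), the diagram is a chain of 4 nodes with a double edge between the middle two (F_4). One simple-root ordering that puts it in standard form is (alpha_3, alpha_1, alpha_4, alpha_2). So the algebra is type F_4.

F_4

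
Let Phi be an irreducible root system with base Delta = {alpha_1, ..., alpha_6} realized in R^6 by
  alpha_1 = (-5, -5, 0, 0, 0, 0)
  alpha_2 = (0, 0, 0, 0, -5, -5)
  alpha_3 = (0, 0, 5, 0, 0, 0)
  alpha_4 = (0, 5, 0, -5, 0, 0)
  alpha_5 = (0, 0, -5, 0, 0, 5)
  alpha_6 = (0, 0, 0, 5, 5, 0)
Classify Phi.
B_6 (so(13))

Compute the Cartan integers a_ij = 2(alpha_i, alpha_j)/(alpha_j, alpha_j); the resulting 6x6 Cartan matrix is
[[2, 0, 0, -1, 0, 0], [0, 2, 0, 0, -1, -1], [0, 0, 2, 0, -1, 0], [-1, 0, 0, 2, 0, -1], [0, -1, -2, 0, 2, 0], [0, -1, 0, -1, 0, 2]].
The roots have two lengths (squared-length ratio 2:1); the short ones are alpha_{3}. The associated Dynkin diagram is a chain of 6 nodes with a double edge at one end; the terminal node there is the unique short simple root (B_6), so the type is B_6 (the algebra so(13)).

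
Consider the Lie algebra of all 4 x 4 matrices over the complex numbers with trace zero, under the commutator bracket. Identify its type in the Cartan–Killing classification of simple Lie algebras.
A_3 (sl(4))

This is sl(4), which has dimension 4^2 - 1 = 15 and rank 4 - 1 = 3 (a Cartan subalgebra is the diagonal traceless matrices). In the classification of classical Lie algebras, the special linear algebra sl(n+1) has type A_n; here n = 3, so the Dynkin diagram is a chain of 3 nodes with single edges (A_3). Hence the type is A_3.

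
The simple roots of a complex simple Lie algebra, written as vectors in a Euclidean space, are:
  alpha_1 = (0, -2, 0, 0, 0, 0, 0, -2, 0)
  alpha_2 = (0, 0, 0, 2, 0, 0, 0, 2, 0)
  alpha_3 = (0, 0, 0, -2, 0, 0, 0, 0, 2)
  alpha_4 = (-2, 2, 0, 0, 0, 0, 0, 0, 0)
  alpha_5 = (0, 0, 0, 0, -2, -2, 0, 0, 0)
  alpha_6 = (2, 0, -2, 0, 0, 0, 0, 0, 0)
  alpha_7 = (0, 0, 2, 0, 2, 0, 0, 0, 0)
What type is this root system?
Compute the Cartan integers a_ij = 2(alpha_i, alpha_j)/(alpha_j, alpha_j); the resulting 7x7 Cartan matrix is
[[2, -1, 0, -1, 0, 0, 0], [-1, 2, -1, 0, 0, 0, 0], [0, -1, 2, 0, 0, 0, 0], [-1, 0, 0, 2, 0, -1, 0], [0, 0, 0, 0, 2, 0, -1], [0, 0, 0, -1, 0, 2, -1], [0, 0, 0, 0, -1, -1, 2]].
All simple roots have the same length, so the diagram is simply laced. The associated Dynkin diagram is a chain of 7 nodes with single edges (A_7), so the type is A_7 (the algebra sl(8)).

type A_7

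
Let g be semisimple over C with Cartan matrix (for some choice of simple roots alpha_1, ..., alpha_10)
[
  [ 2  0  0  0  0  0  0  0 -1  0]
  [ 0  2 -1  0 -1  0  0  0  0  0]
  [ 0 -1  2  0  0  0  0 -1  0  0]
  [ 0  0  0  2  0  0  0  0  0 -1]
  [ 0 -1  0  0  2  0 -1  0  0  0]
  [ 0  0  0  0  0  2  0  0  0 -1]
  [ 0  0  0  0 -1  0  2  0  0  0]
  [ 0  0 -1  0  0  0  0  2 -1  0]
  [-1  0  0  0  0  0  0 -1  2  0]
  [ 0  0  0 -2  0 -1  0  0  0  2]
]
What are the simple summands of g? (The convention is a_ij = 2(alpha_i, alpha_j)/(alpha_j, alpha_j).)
A_7 + B_3

The diagram associated to this matrix has two connected components: the simple roots {alpha_1, alpha_2, alpha_3, alpha_5, alpha_7, alpha_8, alpha_9} form a chain of 7 nodes with single edges (A_7), and {alpha_4, alpha_6, alpha_10} form a chain of 3 nodes with a double edge at one end; the terminal node there is the unique short simple root (B_3). A semisimple Lie algebra decomposes uniquely as the direct sum of simple ideals, one per connected component of its Dynkin diagram, so g ≅ A_7 ⊕ B_3 (dimension 63 + 21 = 84).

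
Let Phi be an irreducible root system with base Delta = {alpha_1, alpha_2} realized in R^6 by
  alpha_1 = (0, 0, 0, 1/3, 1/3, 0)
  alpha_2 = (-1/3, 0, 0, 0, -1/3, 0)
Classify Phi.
type A_2

Compute the Cartan integers a_ij = 2(alpha_i, alpha_j)/(alpha_j, alpha_j); the resulting 2x2 Cartan matrix is
[[2, -1], [-1, 2]].
All simple roots have the same length, so the diagram is simply laced. The associated Dynkin diagram is a chain of 2 nodes with single edges (A_2), so the type is A_2 (the algebra sl(3)).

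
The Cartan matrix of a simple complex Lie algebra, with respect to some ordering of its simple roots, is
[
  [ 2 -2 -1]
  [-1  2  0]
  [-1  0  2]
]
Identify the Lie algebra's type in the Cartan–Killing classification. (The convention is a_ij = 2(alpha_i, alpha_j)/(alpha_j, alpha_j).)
B_3

The matrix has rank 3 with 2's on the diagonal. Reading the off-diagonal entries as Dynkin edges (a single edge where a_ij = a_ji = -1; a double or triple edge where a_ij * a_ji = 2 or 3), the diagram is a chain of 3 nodes with a double edge at one end; the terminal node there is the unique short simple root (B_3). One simple-root ordering that puts it in standard form is (alpha_3, alpha_1, alpha_2). So the algebra is type B_3, i.e. so(7).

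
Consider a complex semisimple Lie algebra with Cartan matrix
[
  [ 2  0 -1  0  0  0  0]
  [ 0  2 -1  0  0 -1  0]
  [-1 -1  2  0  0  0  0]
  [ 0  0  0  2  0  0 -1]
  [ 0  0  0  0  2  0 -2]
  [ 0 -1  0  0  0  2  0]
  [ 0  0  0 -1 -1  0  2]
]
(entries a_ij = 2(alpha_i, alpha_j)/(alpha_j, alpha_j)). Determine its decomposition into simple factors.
The diagram associated to this matrix has two connected components: the simple roots {alpha_1, alpha_2, alpha_3, alpha_6} form a chain of 4 nodes with single edges (A_4), and {alpha_4, alpha_5, alpha_7} form a chain of 3 nodes with a double edge at one end; the terminal node there is the unique long simple root (C_3). A semisimple Lie algebra decomposes uniquely as the direct sum of simple ideals, one per connected component of its Dynkin diagram, so g ≅ A_4 ⊕ C_3 (dimension 24 + 21 = 45).

A_4 + C_3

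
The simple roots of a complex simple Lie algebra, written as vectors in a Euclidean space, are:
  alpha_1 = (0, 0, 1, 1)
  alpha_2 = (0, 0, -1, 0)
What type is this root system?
Compute the Cartan integers a_ij = 2(alpha_i, alpha_j)/(alpha_j, alpha_j); the resulting 2x2 Cartan matrix is
[[2, -2], [-1, 2]].
The roots have two lengths (squared-length ratio 2:1); the short ones are alpha_{2}. The associated Dynkin diagram is a chain of 2 nodes with a double edge at one end; the terminal node there is the unique short simple root (B_2), so the type is B_2 (the algebra so(5)).

B_2 (so(5))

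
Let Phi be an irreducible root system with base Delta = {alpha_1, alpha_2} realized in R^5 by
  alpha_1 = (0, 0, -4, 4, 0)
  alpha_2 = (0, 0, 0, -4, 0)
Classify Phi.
Compute the Cartan integers a_ij = 2(alpha_i, alpha_j)/(alpha_j, alpha_j); the resulting 2x2 Cartan matrix is
[[2, -2], [-1, 2]].
The roots have two lengths (squared-length ratio 2:1); the short ones are alpha_{2}. The associated Dynkin diagram is a chain of 2 nodes with a double edge at one end; the terminal node there is the unique short simple root (B_2), so the type is B_2 (the algebra so(5)).

B2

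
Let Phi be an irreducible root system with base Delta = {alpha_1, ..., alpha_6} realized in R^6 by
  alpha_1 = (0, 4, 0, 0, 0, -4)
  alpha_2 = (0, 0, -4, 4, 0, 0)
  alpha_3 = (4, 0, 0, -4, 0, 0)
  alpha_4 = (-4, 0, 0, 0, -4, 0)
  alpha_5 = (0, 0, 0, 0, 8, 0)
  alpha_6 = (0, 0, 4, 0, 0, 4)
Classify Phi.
Compute the Cartan integers a_ij = 2(alpha_i, alpha_j)/(alpha_j, alpha_j); the resulting 6x6 Cartan matrix is
[[2, 0, 0, 0, 0, -1], [0, 2, -1, 0, 0, -1], [0, -1, 2, -1, 0, 0], [0, 0, -1, 2, -1, 0], [0, 0, 0, -2, 2, 0], [-1, -1, 0, 0, 0, 2]].
The roots have two lengths (squared-length ratio 2:1); the short ones are alpha_{1,2,3,4,6}. The associated Dynkin diagram is a chain of 6 nodes with a double edge at one end; the terminal node there is the unique long simple root (C_6), so the type is C_6 (the algebra sp(12)).

type C_6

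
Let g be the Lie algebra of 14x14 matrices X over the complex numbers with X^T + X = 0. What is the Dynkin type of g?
This is so(14) with 14 even, which has dimension 14(14-1)/2 = 91 and rank 14/2 = 7. In the classification of classical Lie algebras, the orthogonal algebra so(2n) in an even number of variables has type D_n; here n = 7, so the Dynkin diagram is a chain of 5 nodes with a fork of two nodes at one end (D_7). Hence the type is D_7.

type D_7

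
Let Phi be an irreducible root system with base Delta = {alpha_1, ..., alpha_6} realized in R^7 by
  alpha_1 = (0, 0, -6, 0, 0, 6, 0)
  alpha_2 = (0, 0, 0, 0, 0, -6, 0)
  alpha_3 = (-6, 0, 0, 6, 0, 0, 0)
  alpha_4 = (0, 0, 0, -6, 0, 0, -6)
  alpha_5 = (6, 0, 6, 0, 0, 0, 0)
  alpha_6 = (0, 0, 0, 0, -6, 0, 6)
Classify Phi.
Compute the Cartan integers a_ij = 2(alpha_i, alpha_j)/(alpha_j, alpha_j); the resulting 6x6 Cartan matrix is
[[2, -2, 0, 0, -1, 0], [-1, 2, 0, 0, 0, 0], [0, 0, 2, -1, -1, 0], [0, 0, -1, 2, 0, -1], [-1, 0, -1, 0, 2, 0], [0, 0, 0, -1, 0, 2]].
The roots have two lengths (squared-length ratio 2:1); the short ones are alpha_{2}. The associated Dynkin diagram is a chain of 6 nodes with a double edge at one end; the terminal node there is the unique short simple root (B_6), so the type is B_6 (the algebra so(13)).

B_6 (so(13))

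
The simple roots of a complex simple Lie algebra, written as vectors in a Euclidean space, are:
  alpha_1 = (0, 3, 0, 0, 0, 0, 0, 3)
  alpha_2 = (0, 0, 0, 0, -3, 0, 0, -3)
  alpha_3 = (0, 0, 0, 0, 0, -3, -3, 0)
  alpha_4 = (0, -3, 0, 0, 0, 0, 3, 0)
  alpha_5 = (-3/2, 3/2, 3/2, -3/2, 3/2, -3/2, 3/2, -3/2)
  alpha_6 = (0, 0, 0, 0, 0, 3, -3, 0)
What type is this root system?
E_6

Compute the Cartan integers a_ij = 2(alpha_i, alpha_j)/(alpha_j, alpha_j); the resulting 6x6 Cartan matrix is
[[2, -1, 0, -1, 0, 0], [-1, 2, 0, 0, 0, 0], [0, 0, 2, -1, 0, 0], [-1, 0, -1, 2, 0, -1], [0, 0, 0, 0, 2, -1], [0, 0, 0, -1, -1, 2]].
All simple roots have the same length, so the diagram is simply laced. The associated Dynkin diagram is a chain of 5 nodes with one extra node attached to the third node from one end (E_6), so the type is E_6.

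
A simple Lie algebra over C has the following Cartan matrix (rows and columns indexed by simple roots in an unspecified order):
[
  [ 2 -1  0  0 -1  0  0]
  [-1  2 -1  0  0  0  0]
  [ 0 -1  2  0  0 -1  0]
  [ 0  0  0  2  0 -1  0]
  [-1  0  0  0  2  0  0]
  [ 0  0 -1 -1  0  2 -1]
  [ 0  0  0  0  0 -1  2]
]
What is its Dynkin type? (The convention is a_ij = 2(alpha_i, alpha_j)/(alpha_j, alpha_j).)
D_7

The matrix has rank 7 with 2's on the diagonal. Reading the off-diagonal entries as Dynkin edges (a single edge where a_ij = a_ji = -1; a double or triple edge where a_ij * a_ji = 2 or 3), the diagram is a chain of 5 nodes with a fork of two nodes at one end (D_7). One simple-root ordering that puts it in standard form is (alpha_5, alpha_1, alpha_2, alpha_3, alpha_6, alpha_4, alpha_7). So the algebra is type D_7, i.e. so(14).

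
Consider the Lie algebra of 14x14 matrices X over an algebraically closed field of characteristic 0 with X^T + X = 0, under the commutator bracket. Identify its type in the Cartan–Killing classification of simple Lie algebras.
type D_7

This is so(14) with 14 even, which has dimension 14(14-1)/2 = 91 and rank 14/2 = 7. In the classification of classical Lie algebras, the orthogonal algebra so(2n) in an even number of variables has type D_n; here n = 7, so the Dynkin diagram is a chain of 5 nodes with a fork of two nodes at one end (D_7). Hence the type is D_7.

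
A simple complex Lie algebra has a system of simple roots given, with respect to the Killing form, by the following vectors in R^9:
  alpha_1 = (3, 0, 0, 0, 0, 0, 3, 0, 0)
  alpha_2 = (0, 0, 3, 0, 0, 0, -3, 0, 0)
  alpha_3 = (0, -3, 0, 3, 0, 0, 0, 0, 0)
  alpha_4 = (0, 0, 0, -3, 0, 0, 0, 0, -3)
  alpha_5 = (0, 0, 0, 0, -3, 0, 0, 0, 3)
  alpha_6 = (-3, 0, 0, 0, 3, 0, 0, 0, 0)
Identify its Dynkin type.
Compute the Cartan integers a_ij = 2(alpha_i, alpha_j)/(alpha_j, alpha_j); the resulting 6x6 Cartan matrix is
[[2, -1, 0, 0, 0, -1], [-1, 2, 0, 0, 0, 0], [0, 0, 2, -1, 0, 0], [0, 0, -1, 2, -1, 0], [0, 0, 0, -1, 2, -1], [-1, 0, 0, 0, -1, 2]].
All simple roots have the same length, so the diagram is simply laced. The associated Dynkin diagram is a chain of 6 nodes with single edges (A_6), so the type is A_6 (the algebra sl(7)).

A6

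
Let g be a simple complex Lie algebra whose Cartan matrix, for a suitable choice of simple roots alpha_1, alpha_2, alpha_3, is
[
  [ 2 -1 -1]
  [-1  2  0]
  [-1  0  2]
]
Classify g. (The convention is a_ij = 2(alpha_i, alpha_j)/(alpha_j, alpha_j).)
The matrix has rank 3 with 2's on the diagonal. Reading the off-diagonal entries as Dynkin edges (a single edge where a_ij = a_ji = -1; a double or triple edge where a_ij * a_ji = 2 or 3), the diagram is a chain of 3 nodes with single edges (A_3). One simple-root ordering that puts it in standard form is (alpha_3, alpha_1, alpha_2). So the algebra is type A_3, i.e. sl(4).

type A_3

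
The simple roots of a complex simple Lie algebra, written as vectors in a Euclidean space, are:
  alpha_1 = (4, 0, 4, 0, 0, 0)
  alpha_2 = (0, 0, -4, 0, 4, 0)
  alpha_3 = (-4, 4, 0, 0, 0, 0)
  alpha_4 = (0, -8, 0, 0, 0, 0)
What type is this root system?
Compute the Cartan integers a_ij = 2(alpha_i, alpha_j)/(alpha_j, alpha_j); the resulting 4x4 Cartan matrix is
[[2, -1, -1, 0], [-1, 2, 0, 0], [-1, 0, 2, -1], [0, 0, -2, 2]].
The roots have two lengths (squared-length ratio 2:1); the short ones are alpha_{1,2,3}. The associated Dynkin diagram is a chain of 4 nodes with a double edge at one end; the terminal node there is the unique long simple root (C_4), so the type is C_4 (the algebra sp(8)).

type C_4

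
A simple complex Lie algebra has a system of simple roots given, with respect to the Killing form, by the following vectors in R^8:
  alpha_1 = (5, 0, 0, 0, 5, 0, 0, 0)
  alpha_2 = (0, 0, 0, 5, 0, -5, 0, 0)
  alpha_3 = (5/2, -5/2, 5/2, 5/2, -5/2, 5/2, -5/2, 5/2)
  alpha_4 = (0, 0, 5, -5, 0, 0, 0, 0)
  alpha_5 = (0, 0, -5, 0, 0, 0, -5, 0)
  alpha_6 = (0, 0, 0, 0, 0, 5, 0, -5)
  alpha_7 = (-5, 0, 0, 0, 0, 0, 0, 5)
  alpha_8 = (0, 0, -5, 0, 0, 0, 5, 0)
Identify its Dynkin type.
E_8

Compute the Cartan integers a_ij = 2(alpha_i, alpha_j)/(alpha_j, alpha_j); the resulting 8x8 Cartan matrix is
[[2, 0, 0, 0, 0, 0, -1, 0], [0, 2, 0, -1, 0, -1, 0, 0], [0, 0, 2, 0, 0, 0, 0, -1], [0, -1, 0, 2, -1, 0, 0, -1], [0, 0, 0, -1, 2, 0, 0, 0], [0, -1, 0, 0, 0, 2, -1, 0], [-1, 0, 0, 0, 0, -1, 2, 0], [0, 0, -1, -1, 0, 0, 0, 2]].
All simple roots have the same length, so the diagram is simply laced. The associated Dynkin diagram is a chain of 7 nodes with one extra node attached to the third node from one end (E_8), so the type is E_8.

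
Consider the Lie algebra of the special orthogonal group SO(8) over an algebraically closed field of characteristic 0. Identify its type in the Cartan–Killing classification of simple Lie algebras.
D4

This is so(8) with 8 even, which has dimension 8(8-1)/2 = 28 and rank 8/2 = 4. In the classification of classical Lie algebras, the orthogonal algebra so(2n) in an even number of variables has type D_n; here n = 4, so the Dynkin diagram is a chain of 2 nodes with a fork of two nodes at one end (D_4). Hence the type is D_4.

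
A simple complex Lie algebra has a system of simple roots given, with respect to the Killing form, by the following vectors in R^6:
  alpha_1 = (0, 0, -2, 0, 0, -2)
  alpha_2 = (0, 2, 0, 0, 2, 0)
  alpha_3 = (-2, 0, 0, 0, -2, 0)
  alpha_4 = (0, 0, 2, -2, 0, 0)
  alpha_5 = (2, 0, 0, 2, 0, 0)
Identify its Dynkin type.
Compute the Cartan integers a_ij = 2(alpha_i, alpha_j)/(alpha_j, alpha_j); the resulting 5x5 Cartan matrix is
[[2, 0, 0, -1, 0], [0, 2, -1, 0, 0], [0, -1, 2, 0, -1], [-1, 0, 0, 2, -1], [0, 0, -1, -1, 2]].
All simple roots have the same length, so the diagram is simply laced. The associated Dynkin diagram is a chain of 5 nodes with single edges (A_5), so the type is A_5 (the algebra sl(6)).

A_5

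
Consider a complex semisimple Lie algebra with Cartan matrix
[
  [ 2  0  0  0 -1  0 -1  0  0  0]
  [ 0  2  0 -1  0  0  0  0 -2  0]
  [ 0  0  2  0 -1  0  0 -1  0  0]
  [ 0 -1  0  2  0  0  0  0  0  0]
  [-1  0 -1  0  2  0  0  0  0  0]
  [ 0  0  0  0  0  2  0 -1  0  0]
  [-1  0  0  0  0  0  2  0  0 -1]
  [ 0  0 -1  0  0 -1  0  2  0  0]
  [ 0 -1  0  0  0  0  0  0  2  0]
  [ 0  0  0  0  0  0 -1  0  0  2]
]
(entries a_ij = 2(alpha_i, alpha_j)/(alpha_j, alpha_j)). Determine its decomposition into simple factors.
type A_7 + type B_3

The diagram associated to this matrix has two connected components: the simple roots {alpha_1, alpha_3, alpha_5, alpha_6, alpha_7, alpha_8, alpha_10} form a chain of 7 nodes with single edges (A_7), and {alpha_2, alpha_4, alpha_9} form a chain of 3 nodes with a double edge at one end; the terminal node there is the unique short simple root (B_3). A semisimple Lie algebra decomposes uniquely as the direct sum of simple ideals, one per connected component of its Dynkin diagram, so g ≅ A_7 ⊕ B_3 (dimension 63 + 21 = 84).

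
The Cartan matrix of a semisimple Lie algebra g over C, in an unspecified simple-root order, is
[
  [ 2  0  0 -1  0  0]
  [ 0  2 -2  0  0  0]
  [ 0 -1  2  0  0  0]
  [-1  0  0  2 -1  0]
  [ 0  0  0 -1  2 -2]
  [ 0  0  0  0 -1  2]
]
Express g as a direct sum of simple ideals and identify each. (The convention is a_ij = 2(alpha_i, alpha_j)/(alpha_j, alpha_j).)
The diagram associated to this matrix has two connected components: the simple roots {alpha_2, alpha_3} form a chain of 2 nodes with a double edge at one end; the terminal node there is the unique short simple root (B_2), and {alpha_1, alpha_4, alpha_5, alpha_6} form a chain of 4 nodes with a double edge at one end; the terminal node there is the unique short simple root (B_4). A semisimple Lie algebra decomposes uniquely as the direct sum of simple ideals, one per connected component of its Dynkin diagram, so g ≅ B_2 ⊕ B_4 (dimension 10 + 36 = 46).

B_2 (so(5)) + B_4 (so(9))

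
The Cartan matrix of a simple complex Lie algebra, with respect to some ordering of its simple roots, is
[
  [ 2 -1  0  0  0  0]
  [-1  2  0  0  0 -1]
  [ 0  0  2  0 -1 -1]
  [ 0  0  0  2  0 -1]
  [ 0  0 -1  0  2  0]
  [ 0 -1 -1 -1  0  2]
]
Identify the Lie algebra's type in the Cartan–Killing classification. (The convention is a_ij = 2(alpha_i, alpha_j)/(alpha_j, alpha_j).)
The matrix has rank 6 with 2's on the diagonal. Reading the off-diagonal entries as Dynkin edges (a single edge where a_ij = a_ji = -1; a double or triple edge where a_ij * a_ji = 2 or 3), the diagram is a chain of 5 nodes with one extra node attached to the third node from one end (E_6). One simple-root ordering that puts it in standard form is (alpha_1, alpha_4, alpha_2, alpha_6, alpha_3, alpha_5). So the algebra is type E_6.

type E_6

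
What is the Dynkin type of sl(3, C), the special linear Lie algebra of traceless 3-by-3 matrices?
A2

This is sl(3), which has dimension 3^2 - 1 = 8 and rank 3 - 1 = 2 (a Cartan subalgebra is the diagonal traceless matrices). In the classification of classical Lie algebras, the special linear algebra sl(n+1) has type A_n; here n = 2, so the Dynkin diagram is a chain of 2 nodes with single edges (A_2). Hence the type is A_2.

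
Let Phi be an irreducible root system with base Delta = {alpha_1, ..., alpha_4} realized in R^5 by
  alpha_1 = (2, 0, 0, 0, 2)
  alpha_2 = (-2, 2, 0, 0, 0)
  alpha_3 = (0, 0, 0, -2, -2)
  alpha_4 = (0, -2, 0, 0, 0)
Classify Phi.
B_4 (so(9))

Compute the Cartan integers a_ij = 2(alpha_i, alpha_j)/(alpha_j, alpha_j); the resulting 4x4 Cartan matrix is
[[2, -1, -1, 0], [-1, 2, 0, -2], [-1, 0, 2, 0], [0, -1, 0, 2]].
The roots have two lengths (squared-length ratio 2:1); the short ones are alpha_{4}. The associated Dynkin diagram is a chain of 4 nodes with a double edge at one end; the terminal node there is the unique short simple root (B_4), so the type is B_4 (the algebra so(9)).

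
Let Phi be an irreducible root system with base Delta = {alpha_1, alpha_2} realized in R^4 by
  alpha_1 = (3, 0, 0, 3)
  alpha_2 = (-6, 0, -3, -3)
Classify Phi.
type G_2

Compute the Cartan integers a_ij = 2(alpha_i, alpha_j)/(alpha_j, alpha_j); the resulting 2x2 Cartan matrix is
[[2, -1], [-3, 2]].
The roots have two lengths (squared-length ratio 3:1); the short ones are alpha_{1}. The associated Dynkin diagram is two nodes joined by a triple edge (G_2), so the type is G_2.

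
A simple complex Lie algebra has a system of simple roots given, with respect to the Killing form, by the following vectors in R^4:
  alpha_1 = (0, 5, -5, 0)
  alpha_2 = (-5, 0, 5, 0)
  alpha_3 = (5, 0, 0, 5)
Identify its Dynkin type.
A_3 (sl(4))

Compute the Cartan integers a_ij = 2(alpha_i, alpha_j)/(alpha_j, alpha_j); the resulting 3x3 Cartan matrix is
[[2, -1, 0], [-1, 2, -1], [0, -1, 2]].
All simple roots have the same length, so the diagram is simply laced. The associated Dynkin diagram is a chain of 3 nodes with single edges (A_3), so the type is A_3 (the algebra sl(4)).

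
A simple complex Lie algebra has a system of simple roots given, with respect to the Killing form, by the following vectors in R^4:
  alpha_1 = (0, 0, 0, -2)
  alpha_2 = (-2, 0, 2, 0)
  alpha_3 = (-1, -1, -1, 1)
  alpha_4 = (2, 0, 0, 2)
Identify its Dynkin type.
F4

Compute the Cartan integers a_ij = 2(alpha_i, alpha_j)/(alpha_j, alpha_j); the resulting 4x4 Cartan matrix is
[[2, 0, -1, -1], [0, 2, 0, -1], [-1, 0, 2, 0], [-2, -1, 0, 2]].
The roots have two lengths (squared-length ratio 2:1); the short ones are alpha_{1,3}. The associated Dynkin diagram is a chain of 4 nodes with a double edge between the middle two (F_4), so the type is F_4.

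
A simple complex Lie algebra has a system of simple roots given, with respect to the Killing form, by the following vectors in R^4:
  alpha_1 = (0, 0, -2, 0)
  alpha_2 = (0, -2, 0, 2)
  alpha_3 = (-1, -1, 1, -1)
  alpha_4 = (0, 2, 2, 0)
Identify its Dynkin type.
Compute the Cartan integers a_ij = 2(alpha_i, alpha_j)/(alpha_j, alpha_j); the resulting 4x4 Cartan matrix is
[[2, 0, -1, -1], [0, 2, 0, -1], [-1, 0, 2, 0], [-2, -1, 0, 2]].
The roots have two lengths (squared-length ratio 2:1); the short ones are alpha_{1,3}. The associated Dynkin diagram is a chain of 4 nodes with a double edge between the middle two (F_4), so the type is F_4.

F_4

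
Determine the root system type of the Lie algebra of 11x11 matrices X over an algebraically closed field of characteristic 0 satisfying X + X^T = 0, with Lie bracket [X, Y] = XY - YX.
This is so(11) with 11 odd, which has dimension 11(11-1)/2 = 55 and rank (11-1)/2 = 5. In the classification of classical Lie algebras, the orthogonal algebra so(2n+1) in an odd number of variables has type B_n; here n = 5, so the Dynkin diagram is a chain of 5 nodes with a double edge at one end; the terminal node there is the unique short simple root (B_5). Hence the type is B_5.

type B_5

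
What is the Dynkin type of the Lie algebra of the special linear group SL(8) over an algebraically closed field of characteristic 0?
This is sl(8), which has dimension 8^2 - 1 = 63 and rank 8 - 1 = 7 (a Cartan subalgebra is the diagonal traceless matrices). In the classification of classical Lie algebras, the special linear algebra sl(n+1) has type A_n; here n = 7, so the Dynkin diagram is a chain of 7 nodes with single edges (A_7). Hence the type is A_7.

A_7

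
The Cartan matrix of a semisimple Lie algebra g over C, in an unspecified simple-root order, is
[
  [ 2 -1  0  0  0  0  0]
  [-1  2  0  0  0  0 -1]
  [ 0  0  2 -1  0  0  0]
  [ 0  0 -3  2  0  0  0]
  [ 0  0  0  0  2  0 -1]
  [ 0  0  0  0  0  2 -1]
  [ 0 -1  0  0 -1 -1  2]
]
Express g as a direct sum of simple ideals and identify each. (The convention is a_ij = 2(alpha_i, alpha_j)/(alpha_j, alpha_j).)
D5 ⊕ G2

The diagram associated to this matrix has two connected components: the simple roots {alpha_1, alpha_2, alpha_5, alpha_6, alpha_7} form a chain of 3 nodes with a fork of two nodes at one end (D_5), and {alpha_3, alpha_4} form two nodes joined by a triple edge (G_2). A semisimple Lie algebra decomposes uniquely as the direct sum of simple ideals, one per connected component of its Dynkin diagram, so g ≅ D_5 ⊕ G_2 (dimension 45 + 14 = 59).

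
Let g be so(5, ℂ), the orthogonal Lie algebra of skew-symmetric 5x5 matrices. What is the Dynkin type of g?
type B_2

This is so(5) with 5 odd, which has dimension 5(5-1)/2 = 10 and rank (5-1)/2 = 2. In the classification of classical Lie algebras, the orthogonal algebra so(2n+1) in an odd number of variables has type B_n; here n = 2, so the Dynkin diagram is a chain of 2 nodes with a double edge at one end; the terminal node there is the unique short simple root (B_2). Hence the type is B_2.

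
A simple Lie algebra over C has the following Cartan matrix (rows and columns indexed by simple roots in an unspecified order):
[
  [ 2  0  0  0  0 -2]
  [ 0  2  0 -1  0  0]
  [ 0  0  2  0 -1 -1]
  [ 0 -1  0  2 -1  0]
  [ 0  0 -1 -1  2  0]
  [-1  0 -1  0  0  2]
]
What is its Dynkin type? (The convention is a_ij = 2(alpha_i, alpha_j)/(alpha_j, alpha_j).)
The matrix has rank 6 with 2's on the diagonal. Reading the off-diagonal entries as Dynkin edges (a single edge where a_ij = a_ji = -1; a double or triple edge where a_ij * a_ji = 2 or 3), the diagram is a chain of 6 nodes with a double edge at one end; the terminal node there is the unique long simple root (C_6). One simple-root ordering that puts it in standard form is (alpha_2, alpha_4, alpha_5, alpha_3, alpha_6, alpha_1). So the algebra is type C_6, i.e. sp(12).

C6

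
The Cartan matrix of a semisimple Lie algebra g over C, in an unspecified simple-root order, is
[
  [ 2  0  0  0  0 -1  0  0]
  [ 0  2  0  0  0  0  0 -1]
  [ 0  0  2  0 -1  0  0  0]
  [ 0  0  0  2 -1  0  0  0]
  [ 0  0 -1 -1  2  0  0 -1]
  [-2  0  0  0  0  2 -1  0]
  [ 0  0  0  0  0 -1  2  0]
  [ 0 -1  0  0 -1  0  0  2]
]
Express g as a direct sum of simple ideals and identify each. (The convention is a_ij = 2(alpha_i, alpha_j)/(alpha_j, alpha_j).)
B3 ⊕ D5

The diagram associated to this matrix has two connected components: the simple roots {alpha_1, alpha_6, alpha_7} form a chain of 3 nodes with a double edge at one end; the terminal node there is the unique short simple root (B_3), and {alpha_2, alpha_3, alpha_4, alpha_5, alpha_8} form a chain of 3 nodes with a fork of two nodes at one end (D_5). A semisimple Lie algebra decomposes uniquely as the direct sum of simple ideals, one per connected component of its Dynkin diagram, so g ≅ B_3 ⊕ D_5 (dimension 21 + 45 = 66).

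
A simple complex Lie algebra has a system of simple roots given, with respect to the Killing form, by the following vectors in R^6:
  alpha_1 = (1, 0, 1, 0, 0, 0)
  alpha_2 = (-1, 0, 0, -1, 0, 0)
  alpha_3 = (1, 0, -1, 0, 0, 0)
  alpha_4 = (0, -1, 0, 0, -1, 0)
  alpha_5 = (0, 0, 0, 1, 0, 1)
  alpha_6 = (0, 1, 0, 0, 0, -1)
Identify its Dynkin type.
D_6

Compute the Cartan integers a_ij = 2(alpha_i, alpha_j)/(alpha_j, alpha_j); the resulting 6x6 Cartan matrix is
[[2, -1, 0, 0, 0, 0], [-1, 2, -1, 0, -1, 0], [0, -1, 2, 0, 0, 0], [0, 0, 0, 2, 0, -1], [0, -1, 0, 0, 2, -1], [0, 0, 0, -1, -1, 2]].
All simple roots have the same length, so the diagram is simply laced. The associated Dynkin diagram is a chain of 4 nodes with a fork of two nodes at one end (D_6), so the type is D_6 (the algebra so(12)).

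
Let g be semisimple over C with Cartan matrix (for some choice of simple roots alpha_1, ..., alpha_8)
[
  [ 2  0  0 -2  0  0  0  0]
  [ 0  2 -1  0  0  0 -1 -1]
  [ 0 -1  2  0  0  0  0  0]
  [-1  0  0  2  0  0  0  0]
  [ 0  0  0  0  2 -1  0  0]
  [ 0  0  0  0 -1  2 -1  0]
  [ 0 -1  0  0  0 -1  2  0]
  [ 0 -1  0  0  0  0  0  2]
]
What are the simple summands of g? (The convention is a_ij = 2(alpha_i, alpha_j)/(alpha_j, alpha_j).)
The diagram associated to this matrix has two connected components: the simple roots {alpha_1, alpha_4} form a chain of 2 nodes with a double edge at one end; the terminal node there is the unique short simple root (B_2), and {alpha_2, alpha_3, alpha_5, alpha_6, alpha_7, alpha_8} form a chain of 4 nodes with a fork of two nodes at one end (D_6). A semisimple Lie algebra decomposes uniquely as the direct sum of simple ideals, one per connected component of its Dynkin diagram, so g ≅ B_2 ⊕ D_6 (dimension 10 + 66 = 76).

B_2 (so(5)) + D_6 (so(12))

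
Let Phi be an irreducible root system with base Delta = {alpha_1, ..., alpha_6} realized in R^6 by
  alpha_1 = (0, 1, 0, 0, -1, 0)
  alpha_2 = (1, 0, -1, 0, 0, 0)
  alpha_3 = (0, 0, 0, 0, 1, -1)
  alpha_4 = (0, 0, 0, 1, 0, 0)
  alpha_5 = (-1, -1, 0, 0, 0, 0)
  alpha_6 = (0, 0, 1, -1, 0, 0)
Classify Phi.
B_6

Compute the Cartan integers a_ij = 2(alpha_i, alpha_j)/(alpha_j, alpha_j); the resulting 6x6 Cartan matrix is
[[2, 0, -1, 0, -1, 0], [0, 2, 0, 0, -1, -1], [-1, 0, 2, 0, 0, 0], [0, 0, 0, 2, 0, -1], [-1, -1, 0, 0, 2, 0], [0, -1, 0, -2, 0, 2]].
The roots have two lengths (squared-length ratio 2:1); the short ones are alpha_{4}. The associated Dynkin diagram is a chain of 6 nodes with a double edge at one end; the terminal node there is the unique short simple root (B_6), so the type is B_6 (the algebra so(13)).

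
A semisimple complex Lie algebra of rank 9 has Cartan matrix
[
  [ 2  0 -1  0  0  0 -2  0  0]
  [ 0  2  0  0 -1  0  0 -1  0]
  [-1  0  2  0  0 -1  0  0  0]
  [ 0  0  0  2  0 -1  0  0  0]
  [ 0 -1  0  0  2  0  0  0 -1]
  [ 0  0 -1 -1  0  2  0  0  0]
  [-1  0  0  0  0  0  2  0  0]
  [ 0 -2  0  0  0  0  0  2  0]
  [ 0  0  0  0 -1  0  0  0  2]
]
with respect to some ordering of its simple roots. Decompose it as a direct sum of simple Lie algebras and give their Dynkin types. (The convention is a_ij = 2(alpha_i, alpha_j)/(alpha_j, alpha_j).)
The diagram associated to this matrix has two connected components: the simple roots {alpha_1, alpha_3, alpha_4, alpha_6, alpha_7} form a chain of 5 nodes with a double edge at one end; the terminal node there is the unique short simple root (B_5), and {alpha_2, alpha_5, alpha_8, alpha_9} form a chain of 4 nodes with a double edge at one end; the terminal node there is the unique long simple root (C_4). A semisimple Lie algebra decomposes uniquely as the direct sum of simple ideals, one per connected component of its Dynkin diagram, so g ≅ B_5 ⊕ C_4 (dimension 55 + 36 = 91).

type B_5 + type C_4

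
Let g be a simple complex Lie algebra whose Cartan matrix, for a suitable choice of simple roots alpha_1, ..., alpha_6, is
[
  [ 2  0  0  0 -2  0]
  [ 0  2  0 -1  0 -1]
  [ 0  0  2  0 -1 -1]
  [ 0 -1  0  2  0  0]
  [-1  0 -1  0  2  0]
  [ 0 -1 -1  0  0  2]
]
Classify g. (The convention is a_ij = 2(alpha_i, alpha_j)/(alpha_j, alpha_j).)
type C_6

The matrix has rank 6 with 2's on the diagonal. Reading the off-diagonal entries as Dynkin edges (a single edge where a_ij = a_ji = -1; a double or triple edge where a_ij * a_ji = 2 or 3), the diagram is a chain of 6 nodes with a double edge at one end; the terminal node there is the unique long simple root (C_6). One simple-root ordering that puts it in standard form is (alpha_4, alpha_2, alpha_6, alpha_3, alpha_5, alpha_1). So the algebra is type C_6, i.e. sp(12).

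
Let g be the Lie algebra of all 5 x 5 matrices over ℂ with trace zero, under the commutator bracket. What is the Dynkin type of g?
A4

This is sl(5), which has dimension 5^2 - 1 = 24 and rank 5 - 1 = 4 (a Cartan subalgebra is the diagonal traceless matrices). In the classification of classical Lie algebras, the special linear algebra sl(n+1) has type A_n; here n = 4, so the Dynkin diagram is a chain of 4 nodes with single edges (A_4). Hence the type is A_4.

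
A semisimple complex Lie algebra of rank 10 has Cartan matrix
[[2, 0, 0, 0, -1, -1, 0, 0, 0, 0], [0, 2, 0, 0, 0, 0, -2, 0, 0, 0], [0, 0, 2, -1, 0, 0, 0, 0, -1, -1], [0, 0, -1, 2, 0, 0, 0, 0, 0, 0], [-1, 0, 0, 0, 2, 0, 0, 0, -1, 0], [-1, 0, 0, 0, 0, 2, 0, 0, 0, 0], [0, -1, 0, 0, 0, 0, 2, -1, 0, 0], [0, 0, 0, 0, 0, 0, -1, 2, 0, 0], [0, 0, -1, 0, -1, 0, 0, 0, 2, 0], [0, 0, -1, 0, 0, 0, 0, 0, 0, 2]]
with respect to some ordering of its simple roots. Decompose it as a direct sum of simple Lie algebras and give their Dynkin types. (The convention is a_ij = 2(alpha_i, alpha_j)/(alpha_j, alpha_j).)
The diagram associated to this matrix has two connected components: the simple roots {alpha_2, alpha_7, alpha_8} form a chain of 3 nodes with a double edge at one end; the terminal node there is the unique long simple root (C_3), and {alpha_1, alpha_3, alpha_4, alpha_5, alpha_6, alpha_9, alpha_10} form a chain of 5 nodes with a fork of two nodes at one end (D_7). A semisimple Lie algebra decomposes uniquely as the direct sum of simple ideals, one per connected component of its Dynkin diagram, so g ≅ C_3 ⊕ D_7 (dimension 21 + 91 = 112).

C_3 (sp(6)) + D_7 (so(14))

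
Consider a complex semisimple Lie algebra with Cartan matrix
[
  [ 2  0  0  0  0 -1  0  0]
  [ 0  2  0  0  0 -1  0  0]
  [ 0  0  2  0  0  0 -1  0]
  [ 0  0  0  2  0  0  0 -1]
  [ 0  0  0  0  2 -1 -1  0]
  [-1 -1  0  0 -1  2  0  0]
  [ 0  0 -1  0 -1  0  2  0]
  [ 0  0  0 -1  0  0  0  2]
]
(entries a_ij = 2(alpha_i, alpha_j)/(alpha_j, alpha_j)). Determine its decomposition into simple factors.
A_2 (sl(3)) ⊕ D_6 (so(12))

The diagram associated to this matrix has two connected components: the simple roots {alpha_4, alpha_8} form a chain of 2 nodes with single edges (A_2), and {alpha_1, alpha_2, alpha_3, alpha_5, alpha_6, alpha_7} form a chain of 4 nodes with a fork of two nodes at one end (D_6). A semisimple Lie algebra decomposes uniquely as the direct sum of simple ideals, one per connected component of its Dynkin diagram, so g ≅ A_2 ⊕ D_6 (dimension 8 + 66 = 74).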